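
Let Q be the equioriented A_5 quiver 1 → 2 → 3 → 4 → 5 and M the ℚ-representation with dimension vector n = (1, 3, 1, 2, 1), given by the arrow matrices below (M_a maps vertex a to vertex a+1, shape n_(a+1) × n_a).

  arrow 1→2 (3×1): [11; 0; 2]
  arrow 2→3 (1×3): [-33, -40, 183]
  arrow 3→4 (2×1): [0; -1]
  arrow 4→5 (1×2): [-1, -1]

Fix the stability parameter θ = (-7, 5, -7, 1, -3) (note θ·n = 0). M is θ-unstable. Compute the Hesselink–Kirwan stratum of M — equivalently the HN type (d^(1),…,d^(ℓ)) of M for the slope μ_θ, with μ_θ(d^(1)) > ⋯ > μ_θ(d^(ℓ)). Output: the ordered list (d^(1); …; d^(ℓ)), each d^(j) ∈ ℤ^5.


Via rank(M_{q-1}∘⋯∘M_p): M ≅ I[1,5], I[2,2]^2, I[4,4].
μ_θ-semistable layers: μ^(1)=5; μ^(2)=1; μ^(3)=-1; μ^(4)=-7

((0, 2, 0, 0, 0); (0, 0, 0, 1, 0); (0, 1, 1, 1, 1); (1, 0, 0, 0, 0))


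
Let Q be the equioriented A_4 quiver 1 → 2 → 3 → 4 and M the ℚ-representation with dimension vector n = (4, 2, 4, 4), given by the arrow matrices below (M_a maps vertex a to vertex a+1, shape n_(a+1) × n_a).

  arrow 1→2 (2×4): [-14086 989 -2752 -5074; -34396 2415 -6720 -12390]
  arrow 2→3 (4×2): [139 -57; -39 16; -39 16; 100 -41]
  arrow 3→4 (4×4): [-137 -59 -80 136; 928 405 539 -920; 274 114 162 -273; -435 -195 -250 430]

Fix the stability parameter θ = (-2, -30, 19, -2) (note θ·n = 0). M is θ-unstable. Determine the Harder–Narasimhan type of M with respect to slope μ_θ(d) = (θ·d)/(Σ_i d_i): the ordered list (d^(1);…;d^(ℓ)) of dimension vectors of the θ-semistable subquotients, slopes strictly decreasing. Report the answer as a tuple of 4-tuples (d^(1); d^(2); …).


Interval decomposition of M: I[1,1]^2, I[1,3], I[1,4], I[3,4]^2, I[4,4].
HN type (ℓ=4): μ^(1)=19; μ^(2)=17/2; μ^(3)=-2; μ^(4)=-16

((0, 0, 1, 0); (0, 0, 3, 3); (2, 0, 0, 1); (2, 2, 0, 0))


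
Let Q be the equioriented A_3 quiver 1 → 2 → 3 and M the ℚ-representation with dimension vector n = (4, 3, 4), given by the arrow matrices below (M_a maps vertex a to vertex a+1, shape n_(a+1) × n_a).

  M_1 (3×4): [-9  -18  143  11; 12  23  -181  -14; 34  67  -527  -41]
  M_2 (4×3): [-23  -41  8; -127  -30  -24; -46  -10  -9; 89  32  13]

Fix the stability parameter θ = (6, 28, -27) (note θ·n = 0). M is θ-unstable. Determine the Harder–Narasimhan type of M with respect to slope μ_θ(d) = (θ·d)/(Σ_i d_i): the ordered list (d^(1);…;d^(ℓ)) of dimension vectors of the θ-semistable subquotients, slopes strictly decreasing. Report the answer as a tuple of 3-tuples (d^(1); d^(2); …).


Barcode: M ≅ I[1,1], I[1,3]^3, I[3,3]. HN layers by μ_θ (3 steps, strictly decreasing):
  μ^(1)=6; μ^(2)=7/3; μ^(3)=-27

((1, 0, 0); (3, 3, 3); (0, 0, 1))


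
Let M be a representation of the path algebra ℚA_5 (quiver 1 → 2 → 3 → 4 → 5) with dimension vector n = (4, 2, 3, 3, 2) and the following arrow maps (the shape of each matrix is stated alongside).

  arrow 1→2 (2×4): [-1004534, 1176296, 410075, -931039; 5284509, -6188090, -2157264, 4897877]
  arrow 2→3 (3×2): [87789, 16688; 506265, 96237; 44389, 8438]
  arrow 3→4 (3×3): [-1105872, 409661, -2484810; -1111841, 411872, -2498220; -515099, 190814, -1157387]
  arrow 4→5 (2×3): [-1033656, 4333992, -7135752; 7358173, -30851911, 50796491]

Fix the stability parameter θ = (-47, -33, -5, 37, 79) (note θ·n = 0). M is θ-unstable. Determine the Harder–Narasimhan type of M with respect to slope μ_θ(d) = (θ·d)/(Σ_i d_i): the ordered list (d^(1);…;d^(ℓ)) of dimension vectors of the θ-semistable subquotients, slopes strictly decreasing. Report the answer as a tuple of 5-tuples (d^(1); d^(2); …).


Barcode: M ≅ I[1,1]^2, I[1,4], I[1,5], I[3,4], I[5,5]. HN layers by μ_θ (5 steps, strictly decreasing):
  μ^(1)=79; μ^(2)=37; μ^(3)=-5; μ^(4)=-33; μ^(5)=-47

((0, 0, 0, 0, 2); (0, 0, 0, 3, 0); (0, 0, 3, 0, 0); (0, 2, 0, 0, 0); (4, 0, 0, 0, 0))


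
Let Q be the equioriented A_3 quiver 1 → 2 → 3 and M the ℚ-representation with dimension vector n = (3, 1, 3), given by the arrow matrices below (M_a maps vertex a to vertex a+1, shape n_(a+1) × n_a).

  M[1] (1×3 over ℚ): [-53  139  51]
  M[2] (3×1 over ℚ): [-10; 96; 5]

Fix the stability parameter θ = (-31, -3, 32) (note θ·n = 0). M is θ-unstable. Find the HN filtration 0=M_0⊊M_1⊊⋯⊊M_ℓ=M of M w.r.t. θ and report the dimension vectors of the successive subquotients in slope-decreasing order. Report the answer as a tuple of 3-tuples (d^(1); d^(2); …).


Via rank(M_{q-1}∘⋯∘M_p): M ≅ I[1,1]^2, I[1,3], I[3,3]^2.
μ_θ-semistable layers: μ^(1)=32; μ^(2)=-3; μ^(3)=-31

((0, 0, 3); (0, 1, 0); (3, 0, 0))


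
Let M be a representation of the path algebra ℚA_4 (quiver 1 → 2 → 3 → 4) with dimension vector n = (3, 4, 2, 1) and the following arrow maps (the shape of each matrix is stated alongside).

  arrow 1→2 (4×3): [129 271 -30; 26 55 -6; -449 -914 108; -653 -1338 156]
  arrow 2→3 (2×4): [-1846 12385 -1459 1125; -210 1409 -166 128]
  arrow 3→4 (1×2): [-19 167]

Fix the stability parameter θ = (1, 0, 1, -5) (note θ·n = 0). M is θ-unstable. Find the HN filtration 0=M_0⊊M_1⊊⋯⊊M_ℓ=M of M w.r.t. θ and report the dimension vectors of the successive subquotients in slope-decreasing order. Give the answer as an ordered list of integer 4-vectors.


Via rank(M_{q-1}∘⋯∘M_p): M ≅ I[1,1], I[1,2], I[1,3], I[2,2], I[2,4].
μ_θ-semistable layers: μ^(1)=1; μ^(2)=1/2; μ^(3)=0; μ^(4)=-4/3

((1, 0, 1, 0); (2, 2, 0, 0); (0, 1, 0, 0); (0, 1, 1, 1))


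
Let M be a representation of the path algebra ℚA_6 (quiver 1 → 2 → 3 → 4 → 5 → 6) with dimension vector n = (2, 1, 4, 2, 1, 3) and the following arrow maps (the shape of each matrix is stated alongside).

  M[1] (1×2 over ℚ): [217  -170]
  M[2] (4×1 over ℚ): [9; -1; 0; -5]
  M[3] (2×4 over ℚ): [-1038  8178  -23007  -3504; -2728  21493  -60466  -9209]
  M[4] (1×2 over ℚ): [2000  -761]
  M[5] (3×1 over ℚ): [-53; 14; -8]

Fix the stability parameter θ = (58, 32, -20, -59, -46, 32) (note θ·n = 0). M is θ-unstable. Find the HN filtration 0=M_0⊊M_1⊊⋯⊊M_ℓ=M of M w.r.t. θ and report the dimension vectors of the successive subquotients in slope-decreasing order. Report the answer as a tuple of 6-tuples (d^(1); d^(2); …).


Interval decomposition of M: I[1,1], I[1,3], I[3,3], I[3,4], I[3,6], I[6,6]^2.
HN type (ℓ=6): μ^(1)=58; μ^(2)=32; μ^(3)=70/3; μ^(4)=-20; μ^(5)=-79/2; μ^(6)=-125/3

((1, 0, 0, 0, 0, 0); (0, 0, 0, 0, 0, 3); (1, 1, 1, 0, 0, 0); (0, 0, 1, 0, 0, 0); (0, 0, 1, 1, 0, 0); (0, 0, 1, 1, 1, 0))


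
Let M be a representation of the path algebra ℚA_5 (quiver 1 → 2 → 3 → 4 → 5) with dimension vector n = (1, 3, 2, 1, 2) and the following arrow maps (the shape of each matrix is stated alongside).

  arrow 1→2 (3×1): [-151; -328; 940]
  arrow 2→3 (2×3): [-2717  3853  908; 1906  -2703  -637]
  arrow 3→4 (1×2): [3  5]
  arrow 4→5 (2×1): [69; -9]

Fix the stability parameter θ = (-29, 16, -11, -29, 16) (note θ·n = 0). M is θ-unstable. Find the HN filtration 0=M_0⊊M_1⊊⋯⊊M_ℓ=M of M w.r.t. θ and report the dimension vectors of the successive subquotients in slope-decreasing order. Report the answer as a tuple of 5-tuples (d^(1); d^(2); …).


Via rank(M_{q-1}∘⋯∘M_p): M ≅ I[1,5], I[2,2], I[2,3], I[5,5].
μ_θ-semistable layers: μ^(1)=16; μ^(2)=5/2; μ^(3)=-8; μ^(4)=-29

((0, 1, 0, 0, 2); (0, 1, 1, 0, 0); (0, 1, 1, 1, 0); (1, 0, 0, 0, 0))


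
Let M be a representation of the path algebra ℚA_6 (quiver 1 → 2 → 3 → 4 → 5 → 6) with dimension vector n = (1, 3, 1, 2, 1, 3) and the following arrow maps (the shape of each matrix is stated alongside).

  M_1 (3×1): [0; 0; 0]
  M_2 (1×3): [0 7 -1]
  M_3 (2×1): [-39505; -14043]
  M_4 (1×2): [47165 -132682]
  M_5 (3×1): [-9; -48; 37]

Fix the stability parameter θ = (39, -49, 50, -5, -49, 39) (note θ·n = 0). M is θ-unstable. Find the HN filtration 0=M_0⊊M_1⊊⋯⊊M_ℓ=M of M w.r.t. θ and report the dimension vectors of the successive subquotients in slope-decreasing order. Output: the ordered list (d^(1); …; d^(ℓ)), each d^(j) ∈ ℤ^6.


Interval decomposition of M: I[1,1], I[2,2]^2, I[2,6], I[4,4], I[6,6]^2.
HN type (ℓ=4): μ^(1)=39; μ^(2)=-4/3; μ^(3)=-5; μ^(4)=-49

((1, 0, 0, 0, 0, 3); (0, 0, 1, 1, 1, 0); (0, 0, 0, 1, 0, 0); (0, 3, 0, 0, 0, 0))


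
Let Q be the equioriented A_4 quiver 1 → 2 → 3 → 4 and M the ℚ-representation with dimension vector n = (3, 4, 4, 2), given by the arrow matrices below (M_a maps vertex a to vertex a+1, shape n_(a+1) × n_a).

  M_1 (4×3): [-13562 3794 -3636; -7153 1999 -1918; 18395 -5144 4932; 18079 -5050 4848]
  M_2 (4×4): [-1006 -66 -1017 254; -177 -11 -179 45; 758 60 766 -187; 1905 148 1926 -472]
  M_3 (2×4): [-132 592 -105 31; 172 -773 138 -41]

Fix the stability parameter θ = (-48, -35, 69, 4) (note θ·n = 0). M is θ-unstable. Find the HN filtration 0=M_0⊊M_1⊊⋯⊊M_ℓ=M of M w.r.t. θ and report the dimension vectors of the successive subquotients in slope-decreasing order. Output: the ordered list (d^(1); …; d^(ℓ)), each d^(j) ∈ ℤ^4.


Barcode: M ≅ I[1,1], I[1,4]^2, I[2,3]^2. HN layers by μ_θ (4 steps, strictly decreasing):
  μ^(1)=69; μ^(2)=73/2; μ^(3)=-35; μ^(4)=-48

((0, 0, 2, 0); (0, 0, 2, 2); (0, 4, 0, 0); (3, 0, 0, 0))


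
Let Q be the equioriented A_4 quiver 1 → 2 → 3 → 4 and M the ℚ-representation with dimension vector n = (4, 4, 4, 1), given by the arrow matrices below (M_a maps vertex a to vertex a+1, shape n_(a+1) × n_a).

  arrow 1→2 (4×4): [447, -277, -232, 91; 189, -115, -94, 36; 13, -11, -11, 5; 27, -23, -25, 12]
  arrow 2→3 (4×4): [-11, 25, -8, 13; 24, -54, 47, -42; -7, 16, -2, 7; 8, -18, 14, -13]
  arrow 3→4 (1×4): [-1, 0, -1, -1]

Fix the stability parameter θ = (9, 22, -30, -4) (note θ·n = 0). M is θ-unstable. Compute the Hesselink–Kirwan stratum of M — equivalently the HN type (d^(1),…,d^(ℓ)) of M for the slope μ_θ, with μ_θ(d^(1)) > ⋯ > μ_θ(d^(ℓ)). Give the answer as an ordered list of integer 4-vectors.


Barcode: M ≅ I[1,3]^3, I[1,4]. HN layers by μ_θ (2 steps, strictly decreasing):
  μ^(1)=1/3; μ^(2)=-3/4

((3, 3, 3, 0); (1, 1, 1, 1))


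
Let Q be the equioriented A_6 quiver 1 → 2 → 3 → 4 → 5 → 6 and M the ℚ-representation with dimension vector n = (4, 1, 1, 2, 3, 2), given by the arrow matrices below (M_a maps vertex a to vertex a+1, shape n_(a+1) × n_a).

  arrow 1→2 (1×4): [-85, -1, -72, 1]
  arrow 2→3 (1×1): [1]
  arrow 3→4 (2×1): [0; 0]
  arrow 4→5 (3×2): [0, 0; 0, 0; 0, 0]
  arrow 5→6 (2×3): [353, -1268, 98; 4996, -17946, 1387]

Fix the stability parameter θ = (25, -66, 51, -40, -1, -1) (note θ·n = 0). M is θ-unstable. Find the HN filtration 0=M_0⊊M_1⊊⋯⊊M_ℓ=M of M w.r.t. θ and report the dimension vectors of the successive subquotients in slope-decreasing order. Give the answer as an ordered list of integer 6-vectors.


Via rank(M_{q-1}∘⋯∘M_p): M ≅ I[1,1]^3, I[1,3], I[4,4]^2, I[5,5], I[5,6]^2.
μ_θ-semistable layers: μ^(1)=51; μ^(2)=25; μ^(3)=-1; μ^(4)=-41/2; μ^(5)=-40

((0, 0, 1, 0, 0, 0); (3, 0, 0, 0, 0, 0); (0, 0, 0, 0, 3, 2); (1, 1, 0, 0, 0, 0); (0, 0, 0, 2, 0, 0))


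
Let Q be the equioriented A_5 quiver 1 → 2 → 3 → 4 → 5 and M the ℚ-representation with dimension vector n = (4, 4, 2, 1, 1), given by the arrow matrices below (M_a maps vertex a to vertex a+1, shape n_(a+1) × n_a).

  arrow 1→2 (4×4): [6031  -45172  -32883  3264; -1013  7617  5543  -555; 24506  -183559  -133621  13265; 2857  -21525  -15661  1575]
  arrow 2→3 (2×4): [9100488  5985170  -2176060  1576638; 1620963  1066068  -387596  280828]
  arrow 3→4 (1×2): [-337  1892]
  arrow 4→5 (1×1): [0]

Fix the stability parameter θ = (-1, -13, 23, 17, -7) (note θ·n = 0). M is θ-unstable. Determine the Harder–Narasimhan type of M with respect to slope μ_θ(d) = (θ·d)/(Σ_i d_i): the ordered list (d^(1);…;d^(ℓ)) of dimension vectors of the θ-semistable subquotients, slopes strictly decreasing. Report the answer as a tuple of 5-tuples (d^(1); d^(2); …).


Interval decomposition of M: I[1,1], I[1,2]^2, I[1,3], I[2,4], I[5,5].
HN type (ℓ=5): μ^(1)=23; μ^(2)=20; μ^(3)=-1; μ^(4)=-7; μ^(5)=-13

((0, 0, 1, 0, 0); (0, 0, 1, 1, 0); (1, 0, 0, 0, 0); (3, 3, 0, 0, 1); (0, 1, 0, 0, 0))


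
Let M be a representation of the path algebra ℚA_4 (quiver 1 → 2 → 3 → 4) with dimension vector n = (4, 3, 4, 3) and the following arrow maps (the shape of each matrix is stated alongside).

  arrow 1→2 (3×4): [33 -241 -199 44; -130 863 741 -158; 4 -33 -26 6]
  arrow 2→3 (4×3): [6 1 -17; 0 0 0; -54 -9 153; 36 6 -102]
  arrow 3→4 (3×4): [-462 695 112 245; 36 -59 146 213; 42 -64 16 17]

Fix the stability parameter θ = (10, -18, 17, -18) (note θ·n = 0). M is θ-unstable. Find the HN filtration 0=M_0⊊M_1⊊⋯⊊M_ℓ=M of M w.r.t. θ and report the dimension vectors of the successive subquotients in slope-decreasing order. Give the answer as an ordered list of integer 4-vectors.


Interval decomposition of M: I[1,1], I[1,2]^2, I[1,3], I[3,4]^3.
HN type (ℓ=4): μ^(1)=17; μ^(2)=10; μ^(3)=-1/2; μ^(4)=-4

((0, 0, 1, 0); (1, 0, 0, 0); (0, 0, 3, 3); (3, 3, 0, 0))


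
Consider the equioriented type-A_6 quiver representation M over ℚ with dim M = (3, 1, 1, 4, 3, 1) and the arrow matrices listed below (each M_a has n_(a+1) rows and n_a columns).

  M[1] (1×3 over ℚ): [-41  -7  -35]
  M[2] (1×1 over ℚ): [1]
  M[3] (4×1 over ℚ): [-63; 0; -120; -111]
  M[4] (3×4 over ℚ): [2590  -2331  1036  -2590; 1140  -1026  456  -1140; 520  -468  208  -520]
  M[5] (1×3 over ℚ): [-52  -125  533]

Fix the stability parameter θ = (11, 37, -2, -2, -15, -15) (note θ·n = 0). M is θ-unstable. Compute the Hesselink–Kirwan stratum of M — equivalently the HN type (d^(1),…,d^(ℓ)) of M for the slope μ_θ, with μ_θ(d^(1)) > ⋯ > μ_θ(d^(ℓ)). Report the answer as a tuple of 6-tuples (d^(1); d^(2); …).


Via rank(M_{q-1}∘⋯∘M_p): M ≅ I[1,1]^2, I[1,4], I[4,4]^2, I[4,6], I[5,5]^2.
μ_θ-semistable layers: μ^(1)=11; μ^(2)=-2; μ^(3)=-32/3; μ^(4)=-15

((3, 1, 1, 1, 0, 0); (0, 0, 0, 2, 0, 0); (0, 0, 0, 1, 1, 1); (0, 0, 0, 0, 2, 0))


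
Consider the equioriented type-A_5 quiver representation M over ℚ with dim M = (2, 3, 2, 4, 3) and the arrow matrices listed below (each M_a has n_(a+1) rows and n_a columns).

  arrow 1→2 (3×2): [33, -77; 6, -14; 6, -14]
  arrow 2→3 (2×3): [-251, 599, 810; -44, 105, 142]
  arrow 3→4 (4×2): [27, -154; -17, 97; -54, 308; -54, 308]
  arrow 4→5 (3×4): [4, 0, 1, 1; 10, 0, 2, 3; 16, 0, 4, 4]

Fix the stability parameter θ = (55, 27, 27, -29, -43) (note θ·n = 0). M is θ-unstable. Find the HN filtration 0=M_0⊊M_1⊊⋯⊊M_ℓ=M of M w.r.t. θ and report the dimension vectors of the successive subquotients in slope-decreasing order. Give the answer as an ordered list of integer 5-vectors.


Via rank(M_{q-1}∘⋯∘M_p): M ≅ I[1,1], I[1,4], I[2,2], I[2,4], I[4,5]^2, I[5,5].
μ_θ-semistable layers: μ^(1)=55; μ^(2)=27; μ^(3)=20; μ^(4)=25/3; μ^(5)=-36; μ^(6)=-43

((1, 0, 0, 0, 0); (0, 1, 0, 0, 0); (1, 1, 1, 1, 0); (0, 1, 1, 1, 0); (0, 0, 0, 2, 2); (0, 0, 0, 0, 1))


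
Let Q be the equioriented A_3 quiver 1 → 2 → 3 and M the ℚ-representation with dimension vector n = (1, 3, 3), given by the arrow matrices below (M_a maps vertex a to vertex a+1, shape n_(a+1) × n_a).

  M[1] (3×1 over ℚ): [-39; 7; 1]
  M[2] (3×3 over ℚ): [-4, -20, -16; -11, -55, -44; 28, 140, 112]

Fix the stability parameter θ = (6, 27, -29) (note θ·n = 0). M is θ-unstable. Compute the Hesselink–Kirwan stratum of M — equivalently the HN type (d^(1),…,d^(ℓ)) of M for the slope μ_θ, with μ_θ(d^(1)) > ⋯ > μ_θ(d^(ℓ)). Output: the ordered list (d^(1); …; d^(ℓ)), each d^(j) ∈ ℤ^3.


Via rank(M_{q-1}∘⋯∘M_p): M ≅ I[1,2], I[2,2], I[2,3], I[3,3]^2.
μ_θ-semistable layers: μ^(1)=27; μ^(2)=6; μ^(3)=-1; μ^(4)=-29

((0, 2, 0); (1, 0, 0); (0, 1, 1); (0, 0, 2))


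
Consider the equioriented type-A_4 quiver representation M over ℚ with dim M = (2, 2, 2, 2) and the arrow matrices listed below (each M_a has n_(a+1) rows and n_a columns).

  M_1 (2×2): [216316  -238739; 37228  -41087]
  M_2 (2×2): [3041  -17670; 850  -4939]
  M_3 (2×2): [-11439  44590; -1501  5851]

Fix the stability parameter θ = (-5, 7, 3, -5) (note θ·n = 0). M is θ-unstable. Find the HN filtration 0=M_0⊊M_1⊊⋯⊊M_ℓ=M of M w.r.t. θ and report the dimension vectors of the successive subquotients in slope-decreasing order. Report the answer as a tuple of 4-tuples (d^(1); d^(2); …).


Via rank(M_{q-1}∘⋯∘M_p): M ≅ I[1,1], I[1,4], I[2,4].
μ_θ-semistable layers: μ^(1)=5/3; μ^(2)=-5

((0, 2, 2, 2); (2, 0, 0, 0))


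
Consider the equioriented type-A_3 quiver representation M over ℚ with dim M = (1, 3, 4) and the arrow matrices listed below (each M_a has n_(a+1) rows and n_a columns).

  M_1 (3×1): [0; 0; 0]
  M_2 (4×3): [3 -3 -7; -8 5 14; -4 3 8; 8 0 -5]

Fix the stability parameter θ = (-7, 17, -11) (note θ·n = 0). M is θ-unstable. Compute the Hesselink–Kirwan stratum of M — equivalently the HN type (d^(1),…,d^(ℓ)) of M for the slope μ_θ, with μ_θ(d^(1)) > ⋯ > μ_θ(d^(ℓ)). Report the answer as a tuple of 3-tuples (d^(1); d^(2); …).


Interval decomposition of M: I[1,1], I[2,3]^3, I[3,3].
HN type (ℓ=3): μ^(1)=3; μ^(2)=-7; μ^(3)=-11

((0, 3, 3); (1, 0, 0); (0, 0, 1))


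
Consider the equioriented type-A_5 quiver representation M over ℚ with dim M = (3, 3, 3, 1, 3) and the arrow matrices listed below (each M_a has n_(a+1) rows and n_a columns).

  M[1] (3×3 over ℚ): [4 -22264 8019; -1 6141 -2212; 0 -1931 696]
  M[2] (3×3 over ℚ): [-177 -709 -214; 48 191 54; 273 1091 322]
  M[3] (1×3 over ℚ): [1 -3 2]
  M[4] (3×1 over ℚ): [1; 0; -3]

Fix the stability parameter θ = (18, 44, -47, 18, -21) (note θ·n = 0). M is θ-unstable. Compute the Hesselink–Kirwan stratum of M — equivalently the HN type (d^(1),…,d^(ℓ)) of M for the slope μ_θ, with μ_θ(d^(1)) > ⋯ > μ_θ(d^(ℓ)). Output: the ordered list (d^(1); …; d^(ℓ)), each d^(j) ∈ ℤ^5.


Via rank(M_{q-1}∘⋯∘M_p): M ≅ I[1,2], I[1,3], I[1,5], I[3,3], I[5,5]^2.
μ_θ-semistable layers: μ^(1)=44; μ^(2)=18; μ^(3)=5; μ^(4)=12/5; μ^(5)=-21; μ^(6)=-47

((0, 1, 0, 0, 0); (1, 0, 0, 0, 0); (1, 1, 1, 0, 0); (1, 1, 1, 1, 1); (0, 0, 0, 0, 2); (0, 0, 1, 0, 0))


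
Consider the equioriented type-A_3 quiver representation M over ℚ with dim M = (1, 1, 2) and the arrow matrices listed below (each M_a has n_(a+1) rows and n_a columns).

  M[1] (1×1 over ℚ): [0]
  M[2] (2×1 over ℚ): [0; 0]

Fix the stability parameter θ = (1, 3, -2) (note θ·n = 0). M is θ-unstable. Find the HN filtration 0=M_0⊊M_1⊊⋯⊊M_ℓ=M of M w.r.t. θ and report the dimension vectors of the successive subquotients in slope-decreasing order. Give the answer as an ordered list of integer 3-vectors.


Via rank(M_{q-1}∘⋯∘M_p): M ≅ I[1,1], I[2,2], I[3,3]^2.
μ_θ-semistable layers: μ^(1)=3; μ^(2)=1; μ^(3)=-2

((0, 1, 0); (1, 0, 0); (0, 0, 2))


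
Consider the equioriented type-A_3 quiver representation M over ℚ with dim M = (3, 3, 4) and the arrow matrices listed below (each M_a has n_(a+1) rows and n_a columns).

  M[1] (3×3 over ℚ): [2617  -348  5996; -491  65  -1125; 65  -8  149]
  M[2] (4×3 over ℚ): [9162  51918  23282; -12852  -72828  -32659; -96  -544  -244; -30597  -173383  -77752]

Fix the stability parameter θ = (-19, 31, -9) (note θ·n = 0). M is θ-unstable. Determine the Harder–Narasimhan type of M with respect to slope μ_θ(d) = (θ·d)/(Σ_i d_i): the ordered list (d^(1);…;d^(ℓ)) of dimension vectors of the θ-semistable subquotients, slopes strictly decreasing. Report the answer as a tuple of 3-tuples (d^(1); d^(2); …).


Barcode: M ≅ I[1,2], I[1,3]^2, I[3,3]^2. HN layers by μ_θ (4 steps, strictly decreasing):
  μ^(1)=31; μ^(2)=11; μ^(3)=-9; μ^(4)=-19

((0, 1, 0); (0, 2, 2); (0, 0, 2); (3, 0, 0))


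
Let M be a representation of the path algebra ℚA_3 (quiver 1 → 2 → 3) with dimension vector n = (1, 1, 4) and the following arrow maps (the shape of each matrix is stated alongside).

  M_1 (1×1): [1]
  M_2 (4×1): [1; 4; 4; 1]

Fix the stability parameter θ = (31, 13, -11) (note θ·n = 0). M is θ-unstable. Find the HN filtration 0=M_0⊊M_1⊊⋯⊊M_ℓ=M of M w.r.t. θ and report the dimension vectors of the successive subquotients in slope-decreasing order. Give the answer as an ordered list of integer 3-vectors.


Barcode: M ≅ I[1,3], I[3,3]^3. HN layers by μ_θ (2 steps, strictly decreasing):
  μ^(1)=11; μ^(2)=-11

((1, 1, 1); (0, 0, 3))


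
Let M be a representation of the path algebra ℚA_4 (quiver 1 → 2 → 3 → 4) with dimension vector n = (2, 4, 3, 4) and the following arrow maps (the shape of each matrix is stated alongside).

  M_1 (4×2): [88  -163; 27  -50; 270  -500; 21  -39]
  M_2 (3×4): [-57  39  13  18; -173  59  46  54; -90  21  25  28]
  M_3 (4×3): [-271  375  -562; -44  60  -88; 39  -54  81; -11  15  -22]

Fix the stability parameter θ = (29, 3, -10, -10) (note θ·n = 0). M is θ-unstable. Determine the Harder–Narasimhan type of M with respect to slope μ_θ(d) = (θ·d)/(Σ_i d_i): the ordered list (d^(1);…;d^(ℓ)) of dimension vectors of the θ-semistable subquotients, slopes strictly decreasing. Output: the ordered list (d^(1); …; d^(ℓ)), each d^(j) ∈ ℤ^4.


Interval decomposition of M: I[1,3], I[1,4], I[2,2], I[2,4], I[4,4]^2.
HN type (ℓ=4): μ^(1)=22/3; μ^(2)=3; μ^(3)=-17/3; μ^(4)=-10

((1, 1, 1, 0); (1, 2, 1, 1); (0, 1, 1, 1); (0, 0, 0, 2))


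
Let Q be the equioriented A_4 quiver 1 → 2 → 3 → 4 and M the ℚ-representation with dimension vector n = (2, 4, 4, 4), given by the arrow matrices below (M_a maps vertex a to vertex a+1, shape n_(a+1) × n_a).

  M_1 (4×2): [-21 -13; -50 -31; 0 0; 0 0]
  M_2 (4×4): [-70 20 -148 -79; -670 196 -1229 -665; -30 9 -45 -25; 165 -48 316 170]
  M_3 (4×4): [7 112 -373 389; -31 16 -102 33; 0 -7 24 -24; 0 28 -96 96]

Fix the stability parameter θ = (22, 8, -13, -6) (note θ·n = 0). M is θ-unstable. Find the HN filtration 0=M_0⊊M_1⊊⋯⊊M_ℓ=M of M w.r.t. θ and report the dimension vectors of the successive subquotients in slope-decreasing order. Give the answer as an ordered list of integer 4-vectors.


Interval decomposition of M: I[1,4]^2, I[2,3], I[2,4], I[4,4].
HN type (ℓ=4): μ^(1)=11/4; μ^(2)=-5/2; μ^(3)=-11/3; μ^(4)=-6

((2, 2, 2, 2); (0, 1, 1, 0); (0, 1, 1, 1); (0, 0, 0, 1))


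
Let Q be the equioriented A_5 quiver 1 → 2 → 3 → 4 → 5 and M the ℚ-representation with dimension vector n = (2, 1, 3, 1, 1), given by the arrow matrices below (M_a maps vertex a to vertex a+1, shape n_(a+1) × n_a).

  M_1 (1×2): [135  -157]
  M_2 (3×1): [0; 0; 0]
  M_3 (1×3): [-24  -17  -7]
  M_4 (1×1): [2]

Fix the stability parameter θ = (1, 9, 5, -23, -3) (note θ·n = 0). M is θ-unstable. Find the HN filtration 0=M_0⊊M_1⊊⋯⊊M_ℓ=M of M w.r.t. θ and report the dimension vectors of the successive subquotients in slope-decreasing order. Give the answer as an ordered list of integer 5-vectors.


Interval decomposition of M: I[1,1], I[1,2], I[3,3]^2, I[3,5].
HN type (ℓ=5): μ^(1)=9; μ^(2)=5; μ^(3)=1; μ^(4)=-3; μ^(5)=-9

((0, 1, 0, 0, 0); (0, 0, 2, 0, 0); (2, 0, 0, 0, 0); (0, 0, 0, 0, 1); (0, 0, 1, 1, 0))


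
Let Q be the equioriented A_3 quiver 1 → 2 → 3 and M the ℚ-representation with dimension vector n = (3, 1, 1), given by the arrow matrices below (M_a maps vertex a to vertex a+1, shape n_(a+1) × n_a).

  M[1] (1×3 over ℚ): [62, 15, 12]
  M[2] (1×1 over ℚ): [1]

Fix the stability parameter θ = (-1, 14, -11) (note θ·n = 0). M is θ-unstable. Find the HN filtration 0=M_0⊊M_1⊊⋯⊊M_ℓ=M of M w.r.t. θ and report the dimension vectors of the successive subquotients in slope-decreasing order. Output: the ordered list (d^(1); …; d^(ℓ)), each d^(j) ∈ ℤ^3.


Via rank(M_{q-1}∘⋯∘M_p): M ≅ I[1,1]^2, I[1,3].
μ_θ-semistable layers: μ^(1)=3/2; μ^(2)=-1

((0, 1, 1); (3, 0, 0))


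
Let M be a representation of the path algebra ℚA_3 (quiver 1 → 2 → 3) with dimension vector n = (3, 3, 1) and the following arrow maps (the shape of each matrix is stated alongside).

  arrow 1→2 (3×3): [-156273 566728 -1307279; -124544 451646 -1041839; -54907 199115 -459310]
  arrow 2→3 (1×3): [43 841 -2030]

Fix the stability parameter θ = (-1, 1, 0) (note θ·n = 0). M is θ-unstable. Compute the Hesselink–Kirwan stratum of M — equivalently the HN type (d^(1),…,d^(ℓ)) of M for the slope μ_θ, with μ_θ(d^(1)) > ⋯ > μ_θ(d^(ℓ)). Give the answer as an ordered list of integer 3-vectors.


Interval decomposition of M: I[1,2]^2, I[1,3].
HN type (ℓ=3): μ^(1)=1; μ^(2)=1/2; μ^(3)=-1

((0, 2, 0); (0, 1, 1); (3, 0, 0))


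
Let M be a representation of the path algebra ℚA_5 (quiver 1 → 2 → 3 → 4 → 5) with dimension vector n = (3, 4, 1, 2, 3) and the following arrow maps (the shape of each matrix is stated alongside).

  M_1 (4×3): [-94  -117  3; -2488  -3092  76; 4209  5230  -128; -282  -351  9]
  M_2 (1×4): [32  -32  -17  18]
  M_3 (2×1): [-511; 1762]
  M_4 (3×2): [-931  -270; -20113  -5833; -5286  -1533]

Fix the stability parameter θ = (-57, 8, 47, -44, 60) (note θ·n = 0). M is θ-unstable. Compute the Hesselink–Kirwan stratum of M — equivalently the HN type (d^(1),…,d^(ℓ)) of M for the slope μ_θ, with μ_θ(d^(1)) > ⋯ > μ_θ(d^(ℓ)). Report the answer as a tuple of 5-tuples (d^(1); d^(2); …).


Interval decomposition of M: I[1,1], I[1,2], I[1,5], I[2,2]^2, I[4,5], I[5,5].
HN type (ℓ=5): μ^(1)=60; μ^(2)=8; μ^(3)=11/3; μ^(4)=-44; μ^(5)=-57

((0, 0, 0, 0, 3); (0, 3, 0, 0, 0); (0, 1, 1, 1, 0); (0, 0, 0, 1, 0); (3, 0, 0, 0, 0))


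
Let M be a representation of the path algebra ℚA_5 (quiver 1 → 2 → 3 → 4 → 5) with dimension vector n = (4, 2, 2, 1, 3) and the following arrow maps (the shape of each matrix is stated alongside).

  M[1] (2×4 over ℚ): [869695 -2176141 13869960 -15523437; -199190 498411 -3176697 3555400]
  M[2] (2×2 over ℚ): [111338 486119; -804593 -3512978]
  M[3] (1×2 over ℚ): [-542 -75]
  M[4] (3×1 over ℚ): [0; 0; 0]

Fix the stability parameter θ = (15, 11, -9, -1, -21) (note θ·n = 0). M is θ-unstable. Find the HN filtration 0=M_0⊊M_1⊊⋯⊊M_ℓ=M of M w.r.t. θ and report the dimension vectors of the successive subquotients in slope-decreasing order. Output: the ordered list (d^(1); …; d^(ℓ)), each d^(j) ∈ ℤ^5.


Via rank(M_{q-1}∘⋯∘M_p): M ≅ I[1,1]^2, I[1,3], I[1,4], I[5,5]^3.
μ_θ-semistable layers: μ^(1)=15; μ^(2)=17/3; μ^(3)=4; μ^(4)=-21

((2, 0, 0, 0, 0); (1, 1, 1, 0, 0); (1, 1, 1, 1, 0); (0, 0, 0, 0, 3))


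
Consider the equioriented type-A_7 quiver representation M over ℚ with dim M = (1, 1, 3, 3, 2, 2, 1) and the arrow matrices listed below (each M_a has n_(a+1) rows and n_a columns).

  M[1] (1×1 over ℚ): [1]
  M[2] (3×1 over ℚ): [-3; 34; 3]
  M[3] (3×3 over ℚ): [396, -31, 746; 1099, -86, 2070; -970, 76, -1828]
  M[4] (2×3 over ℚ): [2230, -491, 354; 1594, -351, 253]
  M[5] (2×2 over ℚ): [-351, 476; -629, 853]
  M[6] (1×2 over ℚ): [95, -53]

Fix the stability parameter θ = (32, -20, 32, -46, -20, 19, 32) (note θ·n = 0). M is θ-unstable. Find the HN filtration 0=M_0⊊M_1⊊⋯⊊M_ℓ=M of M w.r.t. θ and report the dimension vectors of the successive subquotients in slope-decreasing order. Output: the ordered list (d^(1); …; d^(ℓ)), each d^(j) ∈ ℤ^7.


Via rank(M_{q-1}∘⋯∘M_p): M ≅ I[1,7], I[3,3], I[3,4], I[4,6].
μ_θ-semistable layers: μ^(1)=32; μ^(2)=19; μ^(3)=-22/5; μ^(4)=-7; μ^(5)=-20; μ^(6)=-46

((0, 0, 1, 0, 0, 0, 1); (0, 0, 0, 0, 0, 2, 0); (1, 1, 1, 1, 1, 0, 0); (0, 0, 1, 1, 0, 0, 0); (0, 0, 0, 0, 1, 0, 0); (0, 0, 0, 1, 0, 0, 0))


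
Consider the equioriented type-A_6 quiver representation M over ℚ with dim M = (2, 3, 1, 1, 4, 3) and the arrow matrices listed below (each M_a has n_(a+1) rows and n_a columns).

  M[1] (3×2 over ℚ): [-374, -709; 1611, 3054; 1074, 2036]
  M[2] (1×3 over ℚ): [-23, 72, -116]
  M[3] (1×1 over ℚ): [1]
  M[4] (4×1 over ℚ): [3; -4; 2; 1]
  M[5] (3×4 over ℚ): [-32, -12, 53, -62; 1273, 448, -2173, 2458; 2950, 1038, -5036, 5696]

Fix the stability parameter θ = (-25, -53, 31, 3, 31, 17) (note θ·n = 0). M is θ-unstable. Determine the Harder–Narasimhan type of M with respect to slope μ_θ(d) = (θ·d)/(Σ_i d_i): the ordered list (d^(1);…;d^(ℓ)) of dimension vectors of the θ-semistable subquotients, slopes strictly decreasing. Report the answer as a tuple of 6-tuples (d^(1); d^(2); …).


Via rank(M_{q-1}∘⋯∘M_p): M ≅ I[1,2], I[1,6], I[2,2], I[5,5], I[5,6]^2.
μ_θ-semistable layers: μ^(1)=31; μ^(2)=24; μ^(3)=17; μ^(4)=-39; μ^(5)=-53

((0, 0, 0, 0, 1, 0); (0, 0, 0, 0, 3, 3); (0, 0, 1, 1, 0, 0); (2, 2, 0, 0, 0, 0); (0, 1, 0, 0, 0, 0))


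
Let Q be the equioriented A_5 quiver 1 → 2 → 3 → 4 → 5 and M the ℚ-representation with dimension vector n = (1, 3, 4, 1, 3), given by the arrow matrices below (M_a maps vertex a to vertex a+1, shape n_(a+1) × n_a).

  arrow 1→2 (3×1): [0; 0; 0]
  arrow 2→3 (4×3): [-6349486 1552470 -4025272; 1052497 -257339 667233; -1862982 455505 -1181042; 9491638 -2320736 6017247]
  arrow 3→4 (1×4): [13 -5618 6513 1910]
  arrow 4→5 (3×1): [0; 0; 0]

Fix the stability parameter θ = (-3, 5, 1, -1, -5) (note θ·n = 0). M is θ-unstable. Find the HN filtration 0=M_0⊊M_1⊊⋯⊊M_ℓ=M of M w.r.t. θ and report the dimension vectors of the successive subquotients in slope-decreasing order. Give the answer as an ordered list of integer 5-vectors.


Interval decomposition of M: I[1,1], I[2,3]^2, I[2,4], I[3,3], I[5,5]^3.
HN type (ℓ=5): μ^(1)=3; μ^(2)=5/3; μ^(3)=1; μ^(4)=-3; μ^(5)=-5

((0, 2, 2, 0, 0); (0, 1, 1, 1, 0); (0, 0, 1, 0, 0); (1, 0, 0, 0, 0); (0, 0, 0, 0, 3))


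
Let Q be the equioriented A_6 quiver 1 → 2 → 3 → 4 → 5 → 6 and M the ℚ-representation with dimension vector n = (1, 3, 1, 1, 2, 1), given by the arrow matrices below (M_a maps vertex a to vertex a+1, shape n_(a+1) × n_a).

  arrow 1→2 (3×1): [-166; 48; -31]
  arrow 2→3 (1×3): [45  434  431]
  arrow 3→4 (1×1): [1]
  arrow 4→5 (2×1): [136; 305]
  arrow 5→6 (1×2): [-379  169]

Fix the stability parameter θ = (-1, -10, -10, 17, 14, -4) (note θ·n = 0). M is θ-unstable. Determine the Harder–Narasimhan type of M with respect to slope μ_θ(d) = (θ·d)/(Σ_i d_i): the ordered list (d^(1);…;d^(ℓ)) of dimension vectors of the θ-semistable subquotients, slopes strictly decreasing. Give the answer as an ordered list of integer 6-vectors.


Via rank(M_{q-1}∘⋯∘M_p): M ≅ I[1,6], I[2,2]^2, I[5,5].
μ_θ-semistable layers: μ^(1)=14; μ^(2)=9; μ^(3)=-7; μ^(4)=-10

((0, 0, 0, 0, 1, 0); (0, 0, 0, 1, 1, 1); (1, 1, 1, 0, 0, 0); (0, 2, 0, 0, 0, 0))


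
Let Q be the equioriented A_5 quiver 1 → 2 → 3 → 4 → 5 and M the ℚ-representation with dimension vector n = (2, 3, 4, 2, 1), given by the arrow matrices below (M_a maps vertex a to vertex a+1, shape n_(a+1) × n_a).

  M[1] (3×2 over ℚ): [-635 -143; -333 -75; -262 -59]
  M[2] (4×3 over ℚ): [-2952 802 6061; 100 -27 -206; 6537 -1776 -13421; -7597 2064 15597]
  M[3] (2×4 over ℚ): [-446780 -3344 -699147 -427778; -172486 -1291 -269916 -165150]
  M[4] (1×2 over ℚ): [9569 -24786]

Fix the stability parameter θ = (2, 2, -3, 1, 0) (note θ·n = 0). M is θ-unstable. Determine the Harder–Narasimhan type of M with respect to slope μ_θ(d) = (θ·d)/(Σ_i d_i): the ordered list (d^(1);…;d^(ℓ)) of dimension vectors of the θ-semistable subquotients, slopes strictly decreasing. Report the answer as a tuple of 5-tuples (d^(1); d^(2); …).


Interval decomposition of M: I[1,4], I[1,5], I[2,3], I[3,3].
HN type (ℓ=5): μ^(1)=1; μ^(2)=1/2; μ^(3)=1/3; μ^(4)=-1/2; μ^(5)=-3

((0, 0, 0, 1, 0); (0, 0, 0, 1, 1); (2, 2, 2, 0, 0); (0, 1, 1, 0, 0); (0, 0, 1, 0, 0))


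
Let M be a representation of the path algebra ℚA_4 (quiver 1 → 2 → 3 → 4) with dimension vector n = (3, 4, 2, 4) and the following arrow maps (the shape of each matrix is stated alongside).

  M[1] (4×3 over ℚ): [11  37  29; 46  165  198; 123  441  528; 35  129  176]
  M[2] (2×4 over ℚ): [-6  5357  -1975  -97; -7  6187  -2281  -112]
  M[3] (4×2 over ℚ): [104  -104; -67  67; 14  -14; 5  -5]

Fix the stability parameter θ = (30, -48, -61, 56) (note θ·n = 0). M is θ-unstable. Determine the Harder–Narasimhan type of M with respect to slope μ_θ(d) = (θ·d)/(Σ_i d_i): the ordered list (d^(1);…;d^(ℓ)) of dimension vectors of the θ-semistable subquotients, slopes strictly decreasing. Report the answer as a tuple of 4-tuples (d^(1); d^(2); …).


Via rank(M_{q-1}∘⋯∘M_p): M ≅ I[1,2], I[1,3], I[1,4], I[2,2], I[4,4]^3.
μ_θ-semistable layers: μ^(1)=56; μ^(2)=-9; μ^(3)=-79/3; μ^(4)=-48

((0, 0, 0, 4); (1, 1, 0, 0); (2, 2, 2, 0); (0, 1, 0, 0))


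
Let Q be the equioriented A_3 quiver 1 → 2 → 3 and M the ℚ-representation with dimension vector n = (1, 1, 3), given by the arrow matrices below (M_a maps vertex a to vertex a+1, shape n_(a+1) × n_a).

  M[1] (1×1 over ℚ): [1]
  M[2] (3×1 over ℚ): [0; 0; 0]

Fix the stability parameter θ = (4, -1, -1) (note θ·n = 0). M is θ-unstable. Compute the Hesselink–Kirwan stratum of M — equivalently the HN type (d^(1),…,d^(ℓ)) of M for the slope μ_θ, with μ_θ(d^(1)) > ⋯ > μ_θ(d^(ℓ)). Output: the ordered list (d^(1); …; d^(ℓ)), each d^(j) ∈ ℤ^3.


Interval decomposition of M: I[1,2], I[3,3]^3.
HN type (ℓ=2): μ^(1)=3/2; μ^(2)=-1

((1, 1, 0); (0, 0, 3))


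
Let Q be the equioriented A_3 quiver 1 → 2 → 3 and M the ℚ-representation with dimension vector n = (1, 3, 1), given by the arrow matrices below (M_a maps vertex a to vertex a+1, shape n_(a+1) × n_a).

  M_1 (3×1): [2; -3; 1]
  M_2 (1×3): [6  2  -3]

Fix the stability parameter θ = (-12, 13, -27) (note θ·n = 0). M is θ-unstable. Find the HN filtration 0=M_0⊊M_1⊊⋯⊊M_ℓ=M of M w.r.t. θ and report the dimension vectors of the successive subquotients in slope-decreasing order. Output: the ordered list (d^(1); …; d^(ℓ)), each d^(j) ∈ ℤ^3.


Barcode: M ≅ I[1,3], I[2,2]^2. HN layers by μ_θ (3 steps, strictly decreasing):
  μ^(1)=13; μ^(2)=-7; μ^(3)=-12

((0, 2, 0); (0, 1, 1); (1, 0, 0))


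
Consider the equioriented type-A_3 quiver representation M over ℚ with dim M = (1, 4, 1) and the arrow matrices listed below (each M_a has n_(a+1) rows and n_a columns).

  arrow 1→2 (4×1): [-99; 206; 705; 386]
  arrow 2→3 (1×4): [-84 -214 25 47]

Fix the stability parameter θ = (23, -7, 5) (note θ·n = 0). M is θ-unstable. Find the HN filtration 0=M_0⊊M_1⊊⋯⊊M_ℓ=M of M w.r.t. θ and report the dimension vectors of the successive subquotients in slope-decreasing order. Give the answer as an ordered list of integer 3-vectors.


Barcode: M ≅ I[1,3], I[2,2]^3. HN layers by μ_θ (2 steps, strictly decreasing):
  μ^(1)=7; μ^(2)=-7

((1, 1, 1); (0, 3, 0))


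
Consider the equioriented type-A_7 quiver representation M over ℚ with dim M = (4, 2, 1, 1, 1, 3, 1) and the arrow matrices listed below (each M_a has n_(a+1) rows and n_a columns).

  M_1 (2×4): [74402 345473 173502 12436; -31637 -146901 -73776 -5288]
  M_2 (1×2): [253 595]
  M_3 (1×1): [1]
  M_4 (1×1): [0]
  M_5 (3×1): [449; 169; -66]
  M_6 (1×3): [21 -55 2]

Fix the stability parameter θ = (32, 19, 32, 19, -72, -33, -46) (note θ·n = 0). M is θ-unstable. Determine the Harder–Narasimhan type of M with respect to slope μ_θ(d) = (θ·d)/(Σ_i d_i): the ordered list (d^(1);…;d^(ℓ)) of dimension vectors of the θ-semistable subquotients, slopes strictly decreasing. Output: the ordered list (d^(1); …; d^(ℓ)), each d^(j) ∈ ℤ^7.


Via rank(M_{q-1}∘⋯∘M_p): M ≅ I[1,1]^2, I[1,2], I[1,4], I[5,7], I[6,6]^2.
μ_θ-semistable layers: μ^(1)=32; μ^(2)=51/2; μ^(3)=-33; μ^(4)=-79/2; μ^(5)=-72

((2, 0, 0, 0, 0, 0, 0); (2, 2, 1, 1, 0, 0, 0); (0, 0, 0, 0, 0, 2, 0); (0, 0, 0, 0, 0, 1, 1); (0, 0, 0, 0, 1, 0, 0))


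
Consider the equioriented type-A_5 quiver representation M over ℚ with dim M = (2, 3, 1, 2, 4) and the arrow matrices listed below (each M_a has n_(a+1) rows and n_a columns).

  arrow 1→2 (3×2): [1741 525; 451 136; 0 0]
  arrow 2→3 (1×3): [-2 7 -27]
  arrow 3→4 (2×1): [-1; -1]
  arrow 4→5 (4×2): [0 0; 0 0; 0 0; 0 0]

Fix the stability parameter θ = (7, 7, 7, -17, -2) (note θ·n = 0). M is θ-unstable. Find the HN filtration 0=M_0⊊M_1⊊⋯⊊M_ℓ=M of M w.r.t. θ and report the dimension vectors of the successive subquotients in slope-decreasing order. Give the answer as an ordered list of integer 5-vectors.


Barcode: M ≅ I[1,2], I[1,4], I[2,2], I[4,4], I[5,5]^4. HN layers by μ_θ (4 steps, strictly decreasing):
  μ^(1)=7; μ^(2)=1; μ^(3)=-2; μ^(4)=-17

((1, 2, 0, 0, 0); (1, 1, 1, 1, 0); (0, 0, 0, 0, 4); (0, 0, 0, 1, 0))


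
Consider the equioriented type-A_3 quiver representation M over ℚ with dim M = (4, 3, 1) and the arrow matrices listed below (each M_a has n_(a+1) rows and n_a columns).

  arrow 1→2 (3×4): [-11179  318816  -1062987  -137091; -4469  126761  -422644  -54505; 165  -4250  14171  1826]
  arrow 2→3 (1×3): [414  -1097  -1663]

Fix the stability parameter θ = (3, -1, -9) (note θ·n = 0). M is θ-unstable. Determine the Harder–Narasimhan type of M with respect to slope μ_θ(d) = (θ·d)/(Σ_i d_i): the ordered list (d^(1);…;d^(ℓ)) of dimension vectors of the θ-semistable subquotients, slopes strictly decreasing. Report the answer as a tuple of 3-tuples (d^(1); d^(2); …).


Interval decomposition of M: I[1,1], I[1,2]^2, I[1,3].
HN type (ℓ=3): μ^(1)=3; μ^(2)=1; μ^(3)=-7/3

((1, 0, 0); (2, 2, 0); (1, 1, 1))


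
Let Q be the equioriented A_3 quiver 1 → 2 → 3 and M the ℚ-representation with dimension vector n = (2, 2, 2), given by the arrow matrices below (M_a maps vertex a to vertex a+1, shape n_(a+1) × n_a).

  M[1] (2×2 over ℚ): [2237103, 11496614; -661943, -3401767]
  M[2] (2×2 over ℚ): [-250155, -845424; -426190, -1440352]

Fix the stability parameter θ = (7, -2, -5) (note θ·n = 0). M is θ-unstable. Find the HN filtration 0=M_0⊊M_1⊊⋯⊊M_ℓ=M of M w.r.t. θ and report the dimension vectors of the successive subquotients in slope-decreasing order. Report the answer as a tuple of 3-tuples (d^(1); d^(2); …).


Barcode: M ≅ I[1,2], I[1,3], I[3,3]. HN layers by μ_θ (3 steps, strictly decreasing):
  μ^(1)=5/2; μ^(2)=0; μ^(3)=-5

((1, 1, 0); (1, 1, 1); (0, 0, 1))


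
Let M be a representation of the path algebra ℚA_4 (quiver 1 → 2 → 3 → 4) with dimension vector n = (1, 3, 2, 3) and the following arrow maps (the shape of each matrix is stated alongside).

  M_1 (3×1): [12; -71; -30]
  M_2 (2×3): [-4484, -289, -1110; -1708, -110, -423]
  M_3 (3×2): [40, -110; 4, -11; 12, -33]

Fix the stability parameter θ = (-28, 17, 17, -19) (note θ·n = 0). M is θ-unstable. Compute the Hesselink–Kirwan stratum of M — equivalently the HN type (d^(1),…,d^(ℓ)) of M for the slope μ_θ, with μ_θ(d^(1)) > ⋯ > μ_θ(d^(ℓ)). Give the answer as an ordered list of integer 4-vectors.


Via rank(M_{q-1}∘⋯∘M_p): M ≅ I[1,3], I[2,2], I[2,4], I[4,4]^2.
μ_θ-semistable layers: μ^(1)=17; μ^(2)=5; μ^(3)=-19; μ^(4)=-28

((0, 2, 1, 0); (0, 1, 1, 1); (0, 0, 0, 2); (1, 0, 0, 0))


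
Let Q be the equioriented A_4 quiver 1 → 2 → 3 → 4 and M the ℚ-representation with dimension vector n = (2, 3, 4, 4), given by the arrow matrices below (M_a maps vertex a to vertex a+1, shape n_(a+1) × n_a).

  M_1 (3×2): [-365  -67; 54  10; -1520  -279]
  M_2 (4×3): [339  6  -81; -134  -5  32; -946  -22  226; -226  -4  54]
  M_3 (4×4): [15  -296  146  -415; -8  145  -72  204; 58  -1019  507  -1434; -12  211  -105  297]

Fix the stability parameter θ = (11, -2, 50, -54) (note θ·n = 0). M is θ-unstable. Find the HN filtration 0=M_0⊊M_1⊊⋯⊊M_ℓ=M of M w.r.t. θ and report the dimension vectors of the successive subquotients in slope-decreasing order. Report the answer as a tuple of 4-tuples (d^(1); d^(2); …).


Interval decomposition of M: I[1,2], I[1,4], I[2,4], I[3,4]^2.
HN type (ℓ=3): μ^(1)=9/2; μ^(2)=5/4; μ^(3)=-2

((1, 1, 0, 0); (1, 1, 1, 1); (0, 1, 3, 3))
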